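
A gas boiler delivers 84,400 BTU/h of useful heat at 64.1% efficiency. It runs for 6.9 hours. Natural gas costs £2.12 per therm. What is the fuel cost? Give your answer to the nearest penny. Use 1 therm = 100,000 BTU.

Heat delivered = 84,400 BTU/h × 6.9 h = 582,360 BTU
Gas input = 582,360 / 0.641 = 908,518 BTU
= 908,518 / 100,000 = 9.085 therm
Cost = 9.085 × £2.12/therm = £19.26

£19.26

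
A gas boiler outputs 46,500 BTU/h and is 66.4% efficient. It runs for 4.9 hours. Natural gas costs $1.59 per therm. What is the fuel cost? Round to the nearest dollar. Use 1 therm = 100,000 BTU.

$5

Heat delivered = 46,500 BTU/h × 4.9 h = 227,850 BTU
Gas input = 227,850 / 0.664 = 343,148 BTU
= 343,148 / 100,000 = 3.431 therm
Cost = 3.431 × $1.59/therm = $5.46 ≈ $5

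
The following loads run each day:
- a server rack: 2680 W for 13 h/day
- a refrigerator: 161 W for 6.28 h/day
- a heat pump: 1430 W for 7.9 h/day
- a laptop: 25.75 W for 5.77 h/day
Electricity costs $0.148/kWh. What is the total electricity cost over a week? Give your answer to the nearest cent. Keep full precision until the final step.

$49.00

server rack: 2680 W × 13 h × 7 d = 243,880 Wh = 243.9 kWh
refrigerator: 161 W × 6.28 h × 7 d = 7,078 Wh = 7.078 kWh
heat pump: 1430 W × 7.9 h × 7 d = 79,079 Wh = 79.08 kWh
laptop: 25.75 W × 5.77 h × 7 d = 1,040 Wh = 1.04 kWh
Total energy = 243.9 + 7.078 + 79.08 + 1.04 = 331.1 kWh
Cost = 331.1 kWh × $0.148 = $49.00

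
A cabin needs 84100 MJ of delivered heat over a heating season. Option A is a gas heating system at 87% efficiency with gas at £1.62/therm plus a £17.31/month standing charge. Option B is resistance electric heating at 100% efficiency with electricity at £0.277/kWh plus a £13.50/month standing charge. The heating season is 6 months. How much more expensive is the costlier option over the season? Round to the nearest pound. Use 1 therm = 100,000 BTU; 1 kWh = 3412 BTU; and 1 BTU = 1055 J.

£4964

Heat load = 84100 MJ = 84,100,000,000 J / 1055 = 79,715,640 BTU
Gas: input = 79,715,640 / 0.87 = 91,627,172 BTU = 916.3 therm → 916.3 × £1.62 = £1,484.36; + 6 × £17.31 standing = £1,588.22
Electric: 79,715,640 BTU / 3412 = 23,360 kWh → × £0.277 = £6,471.64; + 6 × £13.50 standing = £6,552.64
Difference = |£1,588.22 − £6,552.64| = £4,964.42 ≈ £4964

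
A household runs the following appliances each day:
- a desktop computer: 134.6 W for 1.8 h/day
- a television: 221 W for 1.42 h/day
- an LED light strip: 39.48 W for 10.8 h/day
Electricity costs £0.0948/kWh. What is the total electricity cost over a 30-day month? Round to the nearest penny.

£2.79

desktop computer: 134.6 W × 1.8 h × 30 d = 7,268 Wh = 7.268 kWh
television: 221 W × 1.42 h × 30 d = 9,415 Wh = 9.415 kWh
LED light strip: 39.48 W × 10.8 h × 30 d = 12,792 Wh = 12.79 kWh
Total energy = 7.268 + 9.415 + 12.79 = 29.47 kWh
Cost = 29.47 kWh × £0.0948 = £2.79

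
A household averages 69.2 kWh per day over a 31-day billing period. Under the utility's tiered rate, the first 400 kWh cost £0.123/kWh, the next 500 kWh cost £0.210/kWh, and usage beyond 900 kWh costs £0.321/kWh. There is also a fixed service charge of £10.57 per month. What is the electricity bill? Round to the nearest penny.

Usage = 69.2 kWh/day × 31 days = 2145.2 kWh
First 400 kWh × £0.123 = £49.20
Next 500 kWh × £0.210 = £105.00
Remaining 1245.2 kWh × £0.321 = £399.71
Energy charge = £553.91; + service £10.57 = £564.48

£564.48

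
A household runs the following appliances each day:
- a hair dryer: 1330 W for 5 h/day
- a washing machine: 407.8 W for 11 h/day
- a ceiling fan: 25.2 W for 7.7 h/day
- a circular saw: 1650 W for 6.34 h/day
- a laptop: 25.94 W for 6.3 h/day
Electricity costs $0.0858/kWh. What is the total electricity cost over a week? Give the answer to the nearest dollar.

hair dryer: 1330 W × 5 h × 7 d = 46,550 Wh = 46.55 kWh
washing machine: 407.8 W × 11 h × 7 d = 31,401 Wh = 31.4 kWh
ceiling fan: 25.2 W × 7.7 h × 7 d = 1,358 Wh = 1.358 kWh
circular saw: 1650 W × 6.34 h × 7 d = 73,227 Wh = 73.23 kWh
laptop: 25.94 W × 6.3 h × 7 d = 1,144 Wh = 1.144 kWh
Total energy = 46.55 + 31.4 + 1.358 + 73.23 + 1.144 = 153.7 kWh
Cost = 153.7 kWh × $0.0858 = $13.19 ≈ $13

$13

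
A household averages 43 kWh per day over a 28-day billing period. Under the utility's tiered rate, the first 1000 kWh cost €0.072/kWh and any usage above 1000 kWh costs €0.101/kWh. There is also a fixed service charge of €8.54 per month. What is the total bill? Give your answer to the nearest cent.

Usage = 43 kWh/day × 28 days = 1204 kWh
First 1000 kWh × €0.072 = €72.00
Remaining 204 kWh × €0.101 = €20.60
Energy charge = €92.60; + service €8.54 = €101.14

€101.14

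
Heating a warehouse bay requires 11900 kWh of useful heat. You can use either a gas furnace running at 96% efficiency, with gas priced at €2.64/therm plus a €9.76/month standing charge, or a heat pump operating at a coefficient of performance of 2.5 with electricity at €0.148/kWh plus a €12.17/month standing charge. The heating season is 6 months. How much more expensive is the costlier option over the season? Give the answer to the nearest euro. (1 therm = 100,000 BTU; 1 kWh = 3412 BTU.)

€398

Heat load = 11900 kWh × 3412 = 40,602,800 BTU
Gas: input = 40,602,800 / 0.96 = 42,294,583 BTU = 422.9 therm → 422.9 × €2.64 = €1,116.58; + 6 × €9.76 standing = €1,175.14
Heat pump: 40,602,800 BTU / 3412 = 11,900 kWh heat; / 2.5 = 4,760 kWh in → × €0.148 = €704.48; + 6 × €12.17 standing = €777.50
Difference = |€1,175.14 − €777.50| = €397.64 ≈ €398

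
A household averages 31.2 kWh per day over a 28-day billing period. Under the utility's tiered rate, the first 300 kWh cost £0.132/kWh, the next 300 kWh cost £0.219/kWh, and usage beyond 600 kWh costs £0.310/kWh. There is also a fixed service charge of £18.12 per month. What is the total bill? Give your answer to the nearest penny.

Usage = 31.2 kWh/day × 28 days = 873.6 kWh
First 300 kWh × £0.132 = £39.60
Next 300 kWh × £0.219 = £65.70
Remaining 273.6 kWh × £0.310 = £84.82
Energy charge = £190.12; + service £18.12 = £208.24

£208.24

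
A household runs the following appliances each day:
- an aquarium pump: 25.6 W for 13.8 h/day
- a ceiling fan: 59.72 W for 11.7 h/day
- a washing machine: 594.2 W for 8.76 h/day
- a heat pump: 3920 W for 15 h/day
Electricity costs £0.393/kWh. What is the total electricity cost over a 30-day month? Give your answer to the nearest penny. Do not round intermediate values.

£767.02

aquarium pump: 25.6 W × 13.8 h × 30 d = 10,598 Wh = 10.6 kWh
ceiling fan: 59.72 W × 11.7 h × 30 d = 20,962 Wh = 20.96 kWh
washing machine: 594.2 W × 8.76 h × 30 d = 156,156 Wh = 156.2 kWh
heat pump: 3920 W × 15 h × 30 d = 1,764,000 Wh = 1,764 kWh
Total energy = 10.6 + 20.96 + 156.2 + 1,764 = 1,952 kWh
Cost = 1,952 kWh × £0.393 = £767.02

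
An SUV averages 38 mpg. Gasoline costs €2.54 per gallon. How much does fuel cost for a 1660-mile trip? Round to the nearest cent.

Fuel = 1660 mi / 38 mpg = 43.68 gal
Cost = 43.68 gal × €2.54/gal = €110.96

€110.96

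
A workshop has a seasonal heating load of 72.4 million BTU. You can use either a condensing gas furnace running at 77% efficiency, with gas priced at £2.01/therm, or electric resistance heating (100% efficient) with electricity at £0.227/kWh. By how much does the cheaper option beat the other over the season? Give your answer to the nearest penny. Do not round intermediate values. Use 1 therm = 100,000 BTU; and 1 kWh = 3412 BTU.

Heat load = 72.4 × 10⁶ BTU = 72,400,000 BTU
Gas: input = 72,400,000 / 0.77 = 94,025,974 BTU = 940.3 therm → 940.3 × £2.01 = £1,889.92
Electric: 72,400,000 BTU / 3412 = 21,220 kWh → × £0.227 = £4,816.76
Difference = |£1,889.92 − £4,816.76| = £2,926.84

£2926.84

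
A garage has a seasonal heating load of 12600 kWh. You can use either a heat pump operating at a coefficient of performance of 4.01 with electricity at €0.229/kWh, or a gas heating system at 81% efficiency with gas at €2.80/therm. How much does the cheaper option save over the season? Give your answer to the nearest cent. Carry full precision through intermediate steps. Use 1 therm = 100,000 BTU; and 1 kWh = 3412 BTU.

€766.56

Heat load = 12600 kWh × 3412 = 42,991,200 BTU
Gas: input = 42,991,200 / 0.81 = 53,075,556 BTU = 530.8 therm → 530.8 × €2.80 = €1,486.12
Heat pump: 42,991,200 BTU / 3412 = 12,600 kWh heat; / 4.01 = 3,142 kWh in → × €0.229 = €719.55
Difference = |€1,486.12 − €719.55| = €766.56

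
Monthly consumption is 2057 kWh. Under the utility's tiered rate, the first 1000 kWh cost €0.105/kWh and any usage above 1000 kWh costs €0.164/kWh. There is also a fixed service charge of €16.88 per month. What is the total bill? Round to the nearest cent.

€295.23

First 1000 kWh × €0.105 = €105.00
Remaining 1057 kWh × €0.164 = €173.35
Energy charge = €278.35; + service €16.88 = €295.23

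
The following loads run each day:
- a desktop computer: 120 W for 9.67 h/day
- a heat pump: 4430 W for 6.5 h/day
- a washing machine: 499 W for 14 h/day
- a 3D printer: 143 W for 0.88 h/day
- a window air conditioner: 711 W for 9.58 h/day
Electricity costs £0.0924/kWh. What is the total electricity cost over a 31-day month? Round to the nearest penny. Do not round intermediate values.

desktop computer: 120 W × 9.67 h × 31 d = 35,972 Wh = 35.97 kWh
heat pump: 4430 W × 6.5 h × 31 d = 892,645 Wh = 892.6 kWh
washing machine: 499 W × 14 h × 31 d = 216,566 Wh = 216.6 kWh
3D printer: 143 W × 0.88 h × 31 d = 3,901 Wh = 3.901 kWh
window air conditioner: 711 W × 9.58 h × 31 d = 211,153 Wh = 211.2 kWh
Total energy = 35.97 + 892.6 + 216.6 + 3.901 + 211.2 = 1,360 kWh
Cost = 1,360 kWh × £0.0924 = £125.69

£125.69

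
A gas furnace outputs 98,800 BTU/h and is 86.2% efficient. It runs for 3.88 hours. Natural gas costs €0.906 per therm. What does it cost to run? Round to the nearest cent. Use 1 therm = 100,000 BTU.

Heat delivered = 98,800 BTU/h × 3.88 h = 383,344 BTU
Gas input = 383,344 / 0.862 = 444,715 BTU
= 444,715 / 100,000 = 4.447 therm
Cost = 4.447 × €0.906/therm = €4.03

€4.03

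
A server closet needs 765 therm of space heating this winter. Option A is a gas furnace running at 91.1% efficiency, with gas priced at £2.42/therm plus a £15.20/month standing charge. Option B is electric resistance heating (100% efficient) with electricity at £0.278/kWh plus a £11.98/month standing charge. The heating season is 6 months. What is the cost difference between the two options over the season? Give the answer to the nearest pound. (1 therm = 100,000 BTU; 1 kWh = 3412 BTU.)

£4182

Heat load = 765 therm × 100,000 = 76,500,000 BTU
Gas: input = 76,500,000 / 0.911 = 83,973,655 BTU = 839.7 therm → 839.7 × £2.42 = £2,032.16; + 6 × £15.20 standing = £2,123.36
Electric: 76,500,000 BTU / 3412 = 22,420 kWh → × £0.278 = £6,233.00; + 6 × £11.98 standing = £6,304.88
Difference = |£2,123.36 − £6,304.88| = £4,181.52 ≈ £4182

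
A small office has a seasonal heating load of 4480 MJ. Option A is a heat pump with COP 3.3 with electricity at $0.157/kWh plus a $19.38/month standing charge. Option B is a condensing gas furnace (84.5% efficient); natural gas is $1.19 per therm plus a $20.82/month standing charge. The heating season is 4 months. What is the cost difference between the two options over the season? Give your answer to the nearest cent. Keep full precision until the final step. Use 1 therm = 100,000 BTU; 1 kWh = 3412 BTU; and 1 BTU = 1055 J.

$6.35

Heat load = 4480 MJ = 4,480,000,000 J / 1055 = 4,246,445 BTU
Gas: input = 4,246,445 / 0.845 = 5,025,379 BTU = 50.25 therm → 50.25 × $1.19 = $59.80; + 4 × $20.82 standing = $143.08
Heat pump: 4,246,445 BTU / 3412 = 1,245 kWh heat; / 3.3 = 377.1 kWh in → × $0.157 = $59.21; + 4 × $19.38 standing = $136.73
Difference = |$143.08 − $136.73| = $6.35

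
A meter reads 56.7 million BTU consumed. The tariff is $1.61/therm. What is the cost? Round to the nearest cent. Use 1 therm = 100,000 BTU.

$912.87

56.7 million BTU × (10 therm/million BTU) = 567 therm
Cost = 567 therm × $1.61/therm = $912.87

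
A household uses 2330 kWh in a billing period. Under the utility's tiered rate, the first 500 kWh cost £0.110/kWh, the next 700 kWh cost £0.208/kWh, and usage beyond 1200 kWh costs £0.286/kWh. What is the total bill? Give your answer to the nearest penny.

£523.78

First 500 kWh × £0.110 = £55.00
Next 700 kWh × £0.208 = £145.60
Remaining 1130 kWh × £0.286 = £323.18
Total = £523.78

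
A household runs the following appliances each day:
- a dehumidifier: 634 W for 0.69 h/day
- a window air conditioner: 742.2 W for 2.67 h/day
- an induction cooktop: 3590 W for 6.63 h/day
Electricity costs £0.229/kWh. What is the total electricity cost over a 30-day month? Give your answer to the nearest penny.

£180.14

dehumidifier: 634 W × 0.69 h × 30 d = 13,124 Wh = 13.12 kWh
window air conditioner: 742.2 W × 2.67 h × 30 d = 59,450 Wh = 59.45 kWh
induction cooktop: 3590 W × 6.63 h × 30 d = 714,051 Wh = 714.1 kWh
Total energy = 13.12 + 59.45 + 714.1 = 786.6 kWh
Cost = 786.6 kWh × £0.229 = £180.14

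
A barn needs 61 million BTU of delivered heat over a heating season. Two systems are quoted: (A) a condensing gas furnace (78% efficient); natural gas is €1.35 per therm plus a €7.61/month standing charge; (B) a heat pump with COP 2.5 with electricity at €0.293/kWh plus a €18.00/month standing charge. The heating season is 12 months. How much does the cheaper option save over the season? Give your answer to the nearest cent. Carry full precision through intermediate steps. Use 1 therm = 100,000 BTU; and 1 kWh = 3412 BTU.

€1164.22

Heat load = 61 × 10⁶ BTU = 61,000,000 BTU
Gas: input = 61,000,000 / 0.78 = 78,205,128 BTU = 782.1 therm → 782.1 × €1.35 = €1,055.77; + 12 × €7.61 standing = €1,147.09
Heat pump: 61,000,000 BTU / 3412 = 17,880 kWh heat; / 2.5 = 7,151 kWh in → × €0.293 = €2,095.31; + 12 × €18.00 standing = €2,311.31
Difference = |€1,147.09 − €2,311.31| = €1,164.22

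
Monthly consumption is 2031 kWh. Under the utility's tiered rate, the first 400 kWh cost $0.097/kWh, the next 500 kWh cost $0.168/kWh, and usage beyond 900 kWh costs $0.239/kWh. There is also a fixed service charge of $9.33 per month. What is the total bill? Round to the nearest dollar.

$402

First 400 kWh × $0.097 = $38.80
Next 500 kWh × $0.168 = $84.00
Remaining 1131 kWh × $0.239 = $270.31
Energy charge = $393.11; + service $9.33 = $402.44 ≈ $402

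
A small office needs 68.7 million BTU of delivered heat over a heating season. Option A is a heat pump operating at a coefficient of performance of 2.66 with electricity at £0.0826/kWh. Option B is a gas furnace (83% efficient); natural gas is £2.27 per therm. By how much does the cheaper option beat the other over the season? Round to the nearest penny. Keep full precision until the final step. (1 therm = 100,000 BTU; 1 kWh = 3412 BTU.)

Heat load = 68.7 × 10⁶ BTU = 68,700,000 BTU
Gas: input = 68,700,000 / 0.83 = 82,771,084 BTU = 827.7 therm → 827.7 × £2.27 = £1,878.90
Heat pump: 68,700,000 BTU / 3412 = 20,130 kWh heat; / 2.66 = 7,569 kWh in → × £0.0826 = £625.24
Difference = |£1,878.90 − £625.24| = £1,253.66

£1253.66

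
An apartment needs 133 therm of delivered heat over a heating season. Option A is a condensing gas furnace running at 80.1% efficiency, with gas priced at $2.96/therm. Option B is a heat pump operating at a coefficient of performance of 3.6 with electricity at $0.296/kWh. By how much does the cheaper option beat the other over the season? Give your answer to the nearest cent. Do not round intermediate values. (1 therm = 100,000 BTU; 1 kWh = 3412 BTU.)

$170.98

Heat load = 133 therm × 100,000 = 13,300,000 BTU
Gas: input = 13,300,000 / 0.801 = 16,604,245 BTU = 166 therm → 166 × $2.96 = $491.49
Heat pump: 13,300,000 BTU / 3412 = 3,898 kWh heat; / 3.6 = 1,083 kWh in → × $0.296 = $320.50
Difference = |$491.49 − $320.50| = $170.98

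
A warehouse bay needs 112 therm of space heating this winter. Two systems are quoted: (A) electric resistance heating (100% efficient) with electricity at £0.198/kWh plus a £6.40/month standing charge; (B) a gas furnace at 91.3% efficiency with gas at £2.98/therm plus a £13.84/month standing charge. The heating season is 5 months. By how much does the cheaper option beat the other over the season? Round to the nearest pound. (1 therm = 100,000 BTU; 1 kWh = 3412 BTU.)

£247

Heat load = 112 therm × 100,000 = 11,200,000 BTU
Gas: input = 11,200,000 / 0.913 = 12,267,251 BTU = 122.7 therm → 122.7 × £2.98 = £365.56; + 5 × £13.84 standing = £434.76
Electric: 11,200,000 BTU / 3412 = 3,283 kWh → × £0.198 = £649.94; + 5 × £6.40 standing = £681.94
Difference = |£434.76 − £681.94| = £247.18 ≈ £247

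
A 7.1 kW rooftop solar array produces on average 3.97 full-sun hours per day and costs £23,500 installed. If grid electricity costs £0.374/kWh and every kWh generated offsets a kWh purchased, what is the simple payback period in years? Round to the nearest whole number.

Daily generation = 7.1 kW × 3.97 h = 28.19 kWh
Annual generation = 28.19 × 365 = 10288 kWh
Annual savings = 10288 × £0.374 = £3,847.81
Payback = £23,500 / £3,847.81 = 6.11 years

6 years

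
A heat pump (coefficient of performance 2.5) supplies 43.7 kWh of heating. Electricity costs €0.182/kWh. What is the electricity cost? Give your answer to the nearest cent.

€3.18

Electrical input = 43.7 kWh / 2.5 = 17.48 kWh
Cost = 17.48 × €0.182/kWh = €3.18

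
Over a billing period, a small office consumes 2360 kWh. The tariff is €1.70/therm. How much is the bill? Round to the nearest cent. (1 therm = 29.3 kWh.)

2360 kWh × (0.03413 therm/kWh) = 80.55 therm
Cost = 80.55 therm × €1.70/therm = €136.93

€136.93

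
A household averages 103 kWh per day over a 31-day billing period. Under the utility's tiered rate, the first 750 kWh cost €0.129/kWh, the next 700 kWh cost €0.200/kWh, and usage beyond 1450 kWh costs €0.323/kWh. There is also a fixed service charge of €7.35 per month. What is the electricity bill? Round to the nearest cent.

Usage = 103 kWh/day × 31 days = 3193 kWh
First 750 kWh × €0.129 = €96.75
Next 700 kWh × €0.200 = €140.00
Remaining 1743 kWh × €0.323 = €562.99
Energy charge = €799.74; + service €7.35 = €807.09

€807.09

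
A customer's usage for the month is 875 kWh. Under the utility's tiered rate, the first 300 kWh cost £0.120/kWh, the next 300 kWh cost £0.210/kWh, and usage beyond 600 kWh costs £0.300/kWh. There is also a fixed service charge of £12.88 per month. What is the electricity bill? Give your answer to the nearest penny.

First 300 kWh × £0.120 = £36.00
Next 300 kWh × £0.210 = £63.00
Remaining 275 kWh × £0.300 = £82.50
Energy charge = £181.50; + service £12.88 = £194.38

£194.38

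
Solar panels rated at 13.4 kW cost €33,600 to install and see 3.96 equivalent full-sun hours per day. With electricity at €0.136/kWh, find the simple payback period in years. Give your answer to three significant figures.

Daily generation = 13.4 kW × 3.96 h = 53.06 kWh
Annual generation = 53.06 × 365 = 19368 kWh
Annual savings = 19368 × €0.136 = €2,634.10
Payback = €33,600 / €2,634.10 = 12.8 years

12.8 years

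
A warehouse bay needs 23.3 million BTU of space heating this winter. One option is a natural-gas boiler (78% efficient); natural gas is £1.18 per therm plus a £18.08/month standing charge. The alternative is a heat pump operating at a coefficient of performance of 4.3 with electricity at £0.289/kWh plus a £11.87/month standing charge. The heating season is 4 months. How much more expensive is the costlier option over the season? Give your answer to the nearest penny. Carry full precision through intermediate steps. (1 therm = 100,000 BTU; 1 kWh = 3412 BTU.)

£81.63

Heat load = 23.3 × 10⁶ BTU = 23,300,000 BTU
Gas: input = 23,300,000 / 0.78 = 29,871,795 BTU = 298.7 therm → 298.7 × £1.18 = £352.49; + 4 × £18.08 standing = £424.81
Heat pump: 23,300,000 BTU / 3412 = 6,829 kWh heat; / 4.3 = 1,588 kWh in → × £0.289 = £458.96; + 4 × £11.87 standing = £506.44
Difference = |£424.81 − £506.44| = £81.63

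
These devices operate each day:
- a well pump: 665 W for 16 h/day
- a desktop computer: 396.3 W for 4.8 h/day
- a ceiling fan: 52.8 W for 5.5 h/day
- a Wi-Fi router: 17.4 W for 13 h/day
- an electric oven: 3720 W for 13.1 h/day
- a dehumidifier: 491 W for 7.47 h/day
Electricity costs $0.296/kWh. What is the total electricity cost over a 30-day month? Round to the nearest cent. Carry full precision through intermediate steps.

$581.27

well pump: 665 W × 16 h × 30 d = 319,200 Wh = 319.2 kWh
desktop computer: 396.3 W × 4.8 h × 30 d = 57,067 Wh = 57.07 kWh
ceiling fan: 52.8 W × 5.5 h × 30 d = 8,712 Wh = 8.712 kWh
Wi-Fi router: 17.4 W × 13 h × 30 d = 6,786 Wh = 6.786 kWh
electric oven: 3720 W × 13.1 h × 30 d = 1,461,960 Wh = 1,462 kWh
dehumidifier: 491 W × 7.47 h × 30 d = 110,033 Wh = 110 kWh
Total energy = 319.2 + 57.07 + 8.712 + 6.786 + 1,462 + 110 = 1,964 kWh
Cost = 1,964 kWh × $0.296 = $581.27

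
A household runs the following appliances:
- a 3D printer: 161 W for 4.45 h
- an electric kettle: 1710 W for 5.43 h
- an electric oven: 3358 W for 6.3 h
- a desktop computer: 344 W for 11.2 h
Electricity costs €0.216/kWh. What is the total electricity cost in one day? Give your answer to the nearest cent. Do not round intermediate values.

3D printer: 161 W × 4.45 h = 716 Wh = 0.7165 kWh
electric kettle: 1710 W × 5.43 h = 9,285 Wh = 9.285 kWh
electric oven: 3358 W × 6.3 h = 21,155 Wh = 21.16 kWh
desktop computer: 344 W × 11.2 h = 3,853 Wh = 3.853 kWh
Total energy = 0.7165 + 9.285 + 21.16 + 3.853 = 35.01 kWh
Cost = 35.01 kWh × €0.216 = €7.56

€7.56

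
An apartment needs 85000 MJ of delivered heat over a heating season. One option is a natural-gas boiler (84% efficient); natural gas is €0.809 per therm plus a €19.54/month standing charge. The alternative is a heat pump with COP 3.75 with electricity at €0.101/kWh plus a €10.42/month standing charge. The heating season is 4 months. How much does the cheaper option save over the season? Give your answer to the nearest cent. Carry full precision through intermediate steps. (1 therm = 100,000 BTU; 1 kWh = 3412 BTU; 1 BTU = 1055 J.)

€176.45

Heat load = 85000 MJ = 85,000,000,000 J / 1055 = 80,568,720 BTU
Gas: input = 80,568,720 / 0.84 = 95,915,143 BTU = 959.2 therm → 959.2 × €0.809 = €775.95; + 4 × €19.54 standing = €854.11
Heat pump: 80,568,720 BTU / 3412 = 23,610 kWh heat; / 3.75 = 6,297 kWh in → × €0.101 = €635.99; + 4 × €10.42 standing = €677.67
Difference = |€854.11 − €677.67| = €176.45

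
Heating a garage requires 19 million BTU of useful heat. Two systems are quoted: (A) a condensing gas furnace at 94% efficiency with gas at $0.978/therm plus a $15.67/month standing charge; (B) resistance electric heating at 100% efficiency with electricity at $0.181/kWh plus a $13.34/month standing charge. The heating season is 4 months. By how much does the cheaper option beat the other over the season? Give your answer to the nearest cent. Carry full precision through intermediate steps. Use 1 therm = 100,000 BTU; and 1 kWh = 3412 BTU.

$800.91

Heat load = 19 × 10⁶ BTU = 19,000,000 BTU
Gas: input = 19,000,000 / 0.94 = 20,212,766 BTU = 202.1 therm → 202.1 × $0.978 = $197.68; + 4 × $15.67 standing = $260.36
Electric: 19,000,000 BTU / 3412 = 5,569 kWh → × $0.181 = $1,007.91; + 4 × $13.34 standing = $1,061.27
Difference = |$260.36 − $1,061.27| = $800.91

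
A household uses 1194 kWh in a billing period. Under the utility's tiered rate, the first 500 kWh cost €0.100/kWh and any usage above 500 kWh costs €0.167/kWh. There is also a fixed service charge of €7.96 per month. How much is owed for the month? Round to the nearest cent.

€173.86

First 500 kWh × €0.100 = €50.00
Remaining 694 kWh × €0.167 = €115.90
Energy charge = €165.90; + service €7.96 = €173.86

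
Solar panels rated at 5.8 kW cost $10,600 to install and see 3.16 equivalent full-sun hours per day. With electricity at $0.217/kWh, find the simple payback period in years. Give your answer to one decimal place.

Daily generation = 5.8 kW × 3.16 h = 18.33 kWh
Annual generation = 18.33 × 365 = 6689.7 kWh
Annual savings = 6689.7 × $0.217 = $1,451.67
Payback = $10,600 / $1,451.67 = 7.3 years

7.3 years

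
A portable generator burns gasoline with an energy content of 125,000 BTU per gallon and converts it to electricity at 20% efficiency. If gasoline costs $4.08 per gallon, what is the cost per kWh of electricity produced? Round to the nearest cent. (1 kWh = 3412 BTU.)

$0.56

Electrical output per gallon = 125,000 BTU × 0.20 / 3412 BTU/kWh = 7.327 kWh
Cost per kWh = $4.08 / 7.327 kWh = $0.557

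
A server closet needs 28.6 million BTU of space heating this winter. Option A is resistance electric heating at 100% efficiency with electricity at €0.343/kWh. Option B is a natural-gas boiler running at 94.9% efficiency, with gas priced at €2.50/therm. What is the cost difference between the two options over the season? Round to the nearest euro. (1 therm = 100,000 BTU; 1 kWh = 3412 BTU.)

€2122

Heat load = 28.6 × 10⁶ BTU = 28,600,000 BTU
Gas: input = 28,600,000 / 0.949 = 30,136,986 BTU = 301.4 therm → 301.4 × €2.50 = €753.42
Electric: 28,600,000 BTU / 3412 = 8,382 kWh → × €0.343 = €2,875.09
Difference = |€753.42 − €2,875.09| = €2,121.66 ≈ €2122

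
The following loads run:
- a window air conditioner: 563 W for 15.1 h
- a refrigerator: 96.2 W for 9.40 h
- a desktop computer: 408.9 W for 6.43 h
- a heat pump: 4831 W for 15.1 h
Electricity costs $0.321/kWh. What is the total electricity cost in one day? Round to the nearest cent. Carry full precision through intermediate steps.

window air conditioner: 563 W × 15.1 h = 8,501 Wh = 8.501 kWh
refrigerator: 96.2 W × 9.40 h = 904 Wh = 0.9043 kWh
desktop computer: 408.9 W × 6.43 h = 2,629 Wh = 2.629 kWh
heat pump: 4831 W × 15.1 h = 72,948 Wh = 72.95 kWh
Total energy = 8.501 + 0.9043 + 2.629 + 72.95 = 84.98 kWh
Cost = 84.98 kWh × $0.321 = $27.28

$27.28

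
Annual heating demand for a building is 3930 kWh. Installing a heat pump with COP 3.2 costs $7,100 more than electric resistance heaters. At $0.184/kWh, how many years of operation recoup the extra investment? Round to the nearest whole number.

14 years

Resistance: 3930 kWh × $0.184 = $723.12/yr
Heat pump: 3930 / 3.2 = 1228 kWh in → × $0.184 = $225.97/yr
Annual savings = $497.14
Payback = $7,100 / $497.14 = 14.3 years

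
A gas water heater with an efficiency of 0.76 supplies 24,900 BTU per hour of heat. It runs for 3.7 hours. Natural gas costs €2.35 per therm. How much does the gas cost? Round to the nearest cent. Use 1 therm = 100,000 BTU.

Heat delivered = 24,900 BTU/h × 3.7 h = 92,130 BTU
Gas input = 92,130 / 0.76 = 121,224 BTU
= 121,224 / 100,000 = 1.212 therm
Cost = 1.212 × €2.35/therm = €2.85

€2.85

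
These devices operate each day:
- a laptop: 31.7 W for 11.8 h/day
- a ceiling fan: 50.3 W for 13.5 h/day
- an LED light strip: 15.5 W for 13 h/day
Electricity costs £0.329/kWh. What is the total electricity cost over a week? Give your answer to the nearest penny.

laptop: 31.7 W × 11.8 h × 7 d = 2,618 Wh = 2.618 kWh
ceiling fan: 50.3 W × 13.5 h × 7 d = 4,753 Wh = 4.753 kWh
LED light strip: 15.5 W × 13 h × 7 d = 1,410 Wh = 1.411 kWh
Total energy = 2.618 + 4.753 + 1.411 = 8.782 kWh
Cost = 8.782 kWh × £0.329 = £2.89

£2.89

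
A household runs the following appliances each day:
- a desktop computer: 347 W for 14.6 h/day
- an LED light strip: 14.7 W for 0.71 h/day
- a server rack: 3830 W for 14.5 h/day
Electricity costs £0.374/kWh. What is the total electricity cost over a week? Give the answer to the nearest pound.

desktop computer: 347 W × 14.6 h × 7 d = 35,463 Wh = 35.46 kWh
LED light strip: 14.7 W × 0.71 h × 7 d = 73 Wh = 0.07306 kWh
server rack: 3830 W × 14.5 h × 7 d = 388,745 Wh = 388.7 kWh
Total energy = 35.46 + 0.07306 + 388.7 = 424.3 kWh
Cost = 424.3 kWh × £0.374 = £158.68 ≈ £159

£159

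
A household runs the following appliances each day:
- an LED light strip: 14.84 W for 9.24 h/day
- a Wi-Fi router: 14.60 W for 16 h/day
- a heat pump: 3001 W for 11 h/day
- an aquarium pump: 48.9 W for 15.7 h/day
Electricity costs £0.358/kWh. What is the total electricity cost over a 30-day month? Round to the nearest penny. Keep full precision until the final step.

£366.77

LED light strip: 14.84 W × 9.24 h × 30 d = 4,114 Wh = 4.114 kWh
Wi-Fi router: 14.60 W × 16 h × 30 d = 7,008 Wh = 7.008 kWh
heat pump: 3001 W × 11 h × 30 d = 990,330 Wh = 990.3 kWh
aquarium pump: 48.9 W × 15.7 h × 30 d = 23,032 Wh = 23.03 kWh
Total energy = 4.114 + 7.008 + 990.3 + 23.03 = 1,024 kWh
Cost = 1,024 kWh × £0.358 = £366.77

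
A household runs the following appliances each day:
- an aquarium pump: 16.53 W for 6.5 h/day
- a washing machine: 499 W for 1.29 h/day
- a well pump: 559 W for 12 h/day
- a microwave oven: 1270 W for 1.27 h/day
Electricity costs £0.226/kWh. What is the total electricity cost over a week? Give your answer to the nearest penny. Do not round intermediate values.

£14.35

aquarium pump: 16.53 W × 6.5 h × 7 d = 752 Wh = 0.7521 kWh
washing machine: 499 W × 1.29 h × 7 d = 4,506 Wh = 4.506 kWh
well pump: 559 W × 12 h × 7 d = 46,956 Wh = 46.96 kWh
microwave oven: 1270 W × 1.27 h × 7 d = 11,290 Wh = 11.29 kWh
Total energy = 0.7521 + 4.506 + 46.96 + 11.29 = 63.5 kWh
Cost = 63.5 kWh × £0.226 = £14.35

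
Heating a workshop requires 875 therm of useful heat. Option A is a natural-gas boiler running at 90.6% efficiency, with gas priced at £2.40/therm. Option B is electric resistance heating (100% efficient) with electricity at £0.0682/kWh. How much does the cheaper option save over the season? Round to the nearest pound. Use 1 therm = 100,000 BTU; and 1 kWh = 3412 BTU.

Heat load = 875 therm × 100,000 = 87,500,000 BTU
Gas: input = 87,500,000 / 0.906 = 96,578,366 BTU = 965.8 therm → 965.8 × £2.40 = £2,317.88
Electric: 87,500,000 BTU / 3412 = 25,640 kWh → × £0.0682 = £1,748.97
Difference = |£2,317.88 − £1,748.97| = £568.91 ≈ £569

£569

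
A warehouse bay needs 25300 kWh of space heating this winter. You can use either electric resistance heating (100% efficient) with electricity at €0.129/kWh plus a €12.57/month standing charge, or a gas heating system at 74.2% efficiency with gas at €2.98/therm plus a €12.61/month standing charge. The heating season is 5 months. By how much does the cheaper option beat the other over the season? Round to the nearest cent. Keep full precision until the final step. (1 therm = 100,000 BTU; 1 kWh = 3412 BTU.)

€203.40

Heat load = 25300 kWh × 3412 = 86,323,600 BTU
Gas: input = 86,323,600 / 0.742 = 116,339,084 BTU = 1,163 therm → 1,163 × €2.98 = €3,466.90; + 5 × €12.61 standing = €3,529.95
Electric: 86,323,600 BTU / 3412 = 25,300 kWh → × €0.129 = €3,263.70; + 5 × €12.57 standing = €3,326.55
Difference = |€3,529.95 − €3,326.55| = €203.40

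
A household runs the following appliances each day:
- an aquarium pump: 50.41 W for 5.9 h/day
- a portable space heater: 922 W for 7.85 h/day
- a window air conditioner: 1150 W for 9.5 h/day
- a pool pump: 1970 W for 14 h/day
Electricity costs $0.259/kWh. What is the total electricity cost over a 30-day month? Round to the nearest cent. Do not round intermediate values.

aquarium pump: 50.41 W × 5.9 h × 30 d = 8,923 Wh = 8.923 kWh
portable space heater: 922 W × 7.85 h × 30 d = 217,131 Wh = 217.1 kWh
window air conditioner: 1150 W × 9.5 h × 30 d = 327,750 Wh = 327.8 kWh
pool pump: 1970 W × 14 h × 30 d = 827,400 Wh = 827.4 kWh
Total energy = 8.923 + 217.1 + 327.8 + 827.4 = 1,381 kWh
Cost = 1,381 kWh × $0.259 = $357.73

$357.73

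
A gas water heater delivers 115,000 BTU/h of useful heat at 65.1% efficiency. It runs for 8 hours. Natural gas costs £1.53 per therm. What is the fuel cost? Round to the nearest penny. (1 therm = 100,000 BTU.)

Heat delivered = 115,000 BTU/h × 8 h = 920,000 BTU
Gas input = 920,000 / 0.651 = 1,413,210 BTU
= 1,413,210 / 100,000 = 14.13 therm
Cost = 14.13 × £1.53/therm = £21.62

£21.62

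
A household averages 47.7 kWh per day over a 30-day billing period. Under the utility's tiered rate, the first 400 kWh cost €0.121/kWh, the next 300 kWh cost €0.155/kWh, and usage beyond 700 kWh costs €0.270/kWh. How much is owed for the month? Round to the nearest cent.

€292.27

Usage = 47.7 kWh/day × 30 days = 1431 kWh
First 400 kWh × €0.121 = €48.40
Next 300 kWh × €0.155 = €46.50
Remaining 731 kWh × €0.270 = €197.37
Total = €292.27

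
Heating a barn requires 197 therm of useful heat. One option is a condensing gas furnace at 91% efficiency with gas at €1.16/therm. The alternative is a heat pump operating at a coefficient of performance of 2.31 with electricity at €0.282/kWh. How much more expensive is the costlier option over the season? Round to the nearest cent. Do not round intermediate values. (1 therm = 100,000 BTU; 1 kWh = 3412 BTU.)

Heat load = 197 therm × 100,000 = 19,700,000 BTU
Gas: input = 19,700,000 / 0.91 = 21,648,352 BTU = 216.5 therm → 216.5 × €1.16 = €251.12
Heat pump: 19,700,000 BTU / 3412 = 5,774 kWh heat; / 2.31 = 2,499 kWh in → × €0.282 = €704.85
Difference = |€251.12 − €704.85| = €453.73

€453.73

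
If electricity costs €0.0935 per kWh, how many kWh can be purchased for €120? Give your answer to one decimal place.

1283.4 kWh

€120 / €0.0935 per kWh = 1,283 kWh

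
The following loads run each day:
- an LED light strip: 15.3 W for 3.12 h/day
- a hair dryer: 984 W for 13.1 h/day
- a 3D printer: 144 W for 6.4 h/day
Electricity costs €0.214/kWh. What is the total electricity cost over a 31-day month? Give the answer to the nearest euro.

LED light strip: 15.3 W × 3.12 h × 31 d = 1,480 Wh = 1.48 kWh
hair dryer: 984 W × 13.1 h × 31 d = 399,602 Wh = 399.6 kWh
3D printer: 144 W × 6.4 h × 31 d = 28,570 Wh = 28.57 kWh
Total energy = 1.48 + 399.6 + 28.57 = 429.7 kWh
Cost = 429.7 kWh × €0.214 = €91.95 ≈ €92

€92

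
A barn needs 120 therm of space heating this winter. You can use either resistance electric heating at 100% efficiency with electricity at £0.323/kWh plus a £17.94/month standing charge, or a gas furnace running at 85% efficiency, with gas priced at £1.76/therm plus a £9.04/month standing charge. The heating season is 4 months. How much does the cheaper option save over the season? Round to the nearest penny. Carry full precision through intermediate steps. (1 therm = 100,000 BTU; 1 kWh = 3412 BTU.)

£923.12

Heat load = 120 therm × 100,000 = 12,000,000 BTU
Gas: input = 12,000,000 / 0.85 = 14,117,647 BTU = 141.2 therm → 141.2 × £1.76 = £248.47; + 4 × £9.04 standing = £284.63
Electric: 12,000,000 BTU / 3412 = 3,517 kWh → × £0.323 = £1,135.99; + 4 × £17.94 standing = £1,207.75
Difference = |£284.63 − £1,207.75| = £923.12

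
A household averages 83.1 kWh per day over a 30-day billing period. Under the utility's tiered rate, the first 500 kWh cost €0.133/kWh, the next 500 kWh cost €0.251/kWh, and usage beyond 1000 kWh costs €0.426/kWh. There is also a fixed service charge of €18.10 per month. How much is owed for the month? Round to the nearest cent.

€846.12

Usage = 83.1 kWh/day × 30 days = 2493 kWh
First 500 kWh × €0.133 = €66.50
Next 500 kWh × €0.251 = €125.50
Remaining 1493 kWh × €0.426 = €636.02
Energy charge = €828.02; + service €18.10 = €846.12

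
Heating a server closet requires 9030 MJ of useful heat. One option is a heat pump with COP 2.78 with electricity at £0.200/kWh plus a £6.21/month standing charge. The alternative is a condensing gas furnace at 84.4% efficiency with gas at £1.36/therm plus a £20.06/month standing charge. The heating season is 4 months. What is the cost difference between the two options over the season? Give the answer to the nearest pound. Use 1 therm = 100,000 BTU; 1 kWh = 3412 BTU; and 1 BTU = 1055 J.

Heat load = 9030 MJ = 9,030,000,000 J / 1055 = 8,559,242 BTU
Gas: input = 8,559,242 / 0.844 = 10,141,282 BTU = 101.4 therm → 101.4 × £1.36 = £137.92; + 4 × £20.06 standing = £218.16
Heat pump: 8,559,242 BTU / 3412 = 2,509 kWh heat; / 2.78 = 902.4 kWh in → × £0.200 = £180.47; + 4 × £6.21 standing = £205.31
Difference = |£218.16 − £205.31| = £12.85 ≈ £13

£13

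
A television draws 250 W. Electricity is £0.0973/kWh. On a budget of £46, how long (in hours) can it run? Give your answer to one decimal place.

Energy budget = £46 / £0.0973 per kWh = 472.8 kWh = 472,765 Wh
Runtime = 472,765 Wh / 250 W = 1,891 h

1891.1 h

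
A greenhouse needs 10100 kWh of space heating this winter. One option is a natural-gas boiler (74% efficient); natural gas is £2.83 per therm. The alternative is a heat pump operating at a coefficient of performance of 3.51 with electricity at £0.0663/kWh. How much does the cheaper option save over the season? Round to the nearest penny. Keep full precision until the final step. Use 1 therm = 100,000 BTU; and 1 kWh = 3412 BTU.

Heat load = 10100 kWh × 3412 = 34,461,200 BTU
Gas: input = 34,461,200 / 0.74 = 46,569,189 BTU = 465.7 therm → 465.7 × £2.83 = £1,317.91
Heat pump: 34,461,200 BTU / 3412 = 10,100 kWh heat; / 3.51 = 2,877 kWh in → × £0.0663 = £190.78
Difference = |£1,317.91 − £190.78| = £1,127.13

£1127.13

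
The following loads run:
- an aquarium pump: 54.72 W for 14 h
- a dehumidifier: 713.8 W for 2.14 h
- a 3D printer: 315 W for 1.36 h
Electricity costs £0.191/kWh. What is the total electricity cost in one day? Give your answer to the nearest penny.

£0.52

aquarium pump: 54.72 W × 14 h = 766 Wh = 0.7661 kWh
dehumidifier: 713.8 W × 2.14 h = 1,528 Wh = 1.528 kWh
3D printer: 315 W × 1.36 h = 428 Wh = 0.4284 kWh
Total energy = 0.7661 + 1.528 + 0.4284 = 2.722 kWh
Cost = 2.722 kWh × £0.191 = £0.52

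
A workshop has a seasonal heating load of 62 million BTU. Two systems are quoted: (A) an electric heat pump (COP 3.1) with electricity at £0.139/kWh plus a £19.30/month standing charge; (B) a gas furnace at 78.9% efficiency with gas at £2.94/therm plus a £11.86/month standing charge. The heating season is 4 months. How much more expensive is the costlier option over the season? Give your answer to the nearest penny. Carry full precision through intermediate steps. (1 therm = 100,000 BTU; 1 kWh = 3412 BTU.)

£1465.73

Heat load = 62 × 10⁶ BTU = 62,000,000 BTU
Gas: input = 62,000,000 / 0.789 = 78,580,482 BTU = 785.8 therm → 785.8 × £2.94 = £2,310.27; + 4 × £11.86 standing = £2,357.71
Heat pump: 62,000,000 BTU / 3412 = 18,170 kWh heat; / 3.1 = 5,862 kWh in → × £0.139 = £814.77; + 4 × £19.30 standing = £891.97
Difference = |£2,357.71 − £891.97| = £1,465.73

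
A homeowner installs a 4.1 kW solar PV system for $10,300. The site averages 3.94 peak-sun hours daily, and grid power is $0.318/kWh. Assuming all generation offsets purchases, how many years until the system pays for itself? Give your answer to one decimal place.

Daily generation = 4.1 kW × 3.94 h = 16.15 kWh
Annual generation = 16.15 × 365 = 5896.2 kWh
Annual savings = 5896.2 × $0.318 = $1,874.99
Payback = $10,300 / $1,874.99 = 5.49 years

5.5 years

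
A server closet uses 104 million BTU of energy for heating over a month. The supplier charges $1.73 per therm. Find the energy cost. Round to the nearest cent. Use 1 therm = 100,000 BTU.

$1799.20

104 million BTU × (10 therm/million BTU) = 1,040 therm
Cost = 1,040 therm × $1.73/therm = $1,799.20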